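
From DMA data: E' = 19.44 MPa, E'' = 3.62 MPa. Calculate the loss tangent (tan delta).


tan delta = E'' / E'
= 3.62 / 19.44
= 0.1862

tan delta = 0.1862


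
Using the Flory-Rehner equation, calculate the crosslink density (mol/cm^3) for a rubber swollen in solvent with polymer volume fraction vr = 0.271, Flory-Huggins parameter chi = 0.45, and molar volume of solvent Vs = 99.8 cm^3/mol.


ln(1 - vr) = ln(1 - 0.271) = -0.3161
Numerator = -((-0.3161) + 0.271 + 0.45 * 0.271^2) = 0.0120
Denominator = 99.8 * (0.271^(1/3) - 0.271/2) = 51.0604
nu = 0.0120 / 51.0604 = 2.3566e-04 mol/cm^3

2.3566e-04 mol/cm^3


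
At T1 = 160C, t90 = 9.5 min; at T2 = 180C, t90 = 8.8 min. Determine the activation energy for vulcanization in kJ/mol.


T1 = 433.15 K, T2 = 453.15 K
1/T1 - 1/T2 = 1.0189e-04
ln(t1/t2) = ln(9.5/8.8) = 0.0765
Ea = 8.314 * 0.0765 / 1.0189e-04 = 6245.2413 J/mol
Ea = 6.25 kJ/mol

6.25 kJ/mol


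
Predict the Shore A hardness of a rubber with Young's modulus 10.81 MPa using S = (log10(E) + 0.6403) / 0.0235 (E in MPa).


log10(E) = 0.0235*S - 0.6403  =>  S = (log10(E) + 0.6403) / 0.0235
log10(10.81) = 1.033826
S = (1.033826 + 0.6403) / 0.0235 = 1.674126 / 0.0235
S = 71.2

Shore A = 71.2


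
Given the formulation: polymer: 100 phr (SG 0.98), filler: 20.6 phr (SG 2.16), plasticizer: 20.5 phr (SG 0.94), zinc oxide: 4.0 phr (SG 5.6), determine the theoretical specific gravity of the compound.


Sum of weights = 145.1
Volume contributions:
  polymer: 100/0.98 = 102.0408
  filler: 20.6/2.16 = 9.5370
  plasticizer: 20.5/0.94 = 21.8085
  zinc oxide: 4.0/5.6 = 0.7143
Sum of volumes = 134.1006
SG = 145.1 / 134.1006 = 1.082

SG = 1.082


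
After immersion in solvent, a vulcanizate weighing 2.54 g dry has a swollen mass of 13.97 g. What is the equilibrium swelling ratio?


Q = W_swollen / W_dry
Q = 13.97 / 2.54
Q = 5.5

Q = 5.5


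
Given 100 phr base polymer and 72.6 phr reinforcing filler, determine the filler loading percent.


Filler % = filler / (rubber + filler) * 100
= 72.6 / (100 + 72.6) * 100
= 72.6 / 172.6 * 100
= 42.06%

42.06%


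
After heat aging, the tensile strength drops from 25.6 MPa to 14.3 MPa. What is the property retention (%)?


Retention = aged / original * 100
= 14.3 / 25.6 * 100
= 55.9%

55.9%


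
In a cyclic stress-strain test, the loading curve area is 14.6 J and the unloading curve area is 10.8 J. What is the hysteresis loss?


Hysteresis loss = loading - unloading
= 14.6 - 10.8
= 3.8 J

3.8 J


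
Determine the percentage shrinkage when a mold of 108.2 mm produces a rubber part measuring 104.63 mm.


Shrinkage = (mold - part) / mold * 100
= (108.2 - 104.63) / 108.2 * 100
= 3.57 / 108.2 * 100
= 3.3%

3.3%


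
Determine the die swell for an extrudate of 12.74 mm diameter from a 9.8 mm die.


Die swell ratio = D_extrudate / D_die
= 12.74 / 9.8
= 1.3

Die swell = 1.3


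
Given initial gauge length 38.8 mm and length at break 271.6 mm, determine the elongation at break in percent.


Elongation = (Lf - L0) / L0 * 100
= (271.6 - 38.8) / 38.8 * 100
= 232.8 / 38.8 * 100
= 600.0%

600.0%


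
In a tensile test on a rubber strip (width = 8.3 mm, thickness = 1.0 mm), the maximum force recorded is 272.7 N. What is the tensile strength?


Area = width * thickness = 8.3 * 1.0 = 8.3 mm^2
TS = force / area = 272.7 / 8.3 = 32.86 MPa

32.86 MPa


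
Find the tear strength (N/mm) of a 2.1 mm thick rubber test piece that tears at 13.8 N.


Tear strength = force / thickness
= 13.8 / 2.1
= 6.57 N/mm

6.57 N/mm


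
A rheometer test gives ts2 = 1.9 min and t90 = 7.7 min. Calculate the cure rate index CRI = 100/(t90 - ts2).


CRI = 100 / (t90 - ts2)
= 100 / (7.7 - 1.9)
= 100 / 5.8
= 17.24 min^-1

17.24 min^-1


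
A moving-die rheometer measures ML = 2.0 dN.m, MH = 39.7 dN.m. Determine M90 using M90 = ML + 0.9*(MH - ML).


M90 = ML + 0.9 * (MH - ML)
M90 = 2.0 + 0.9 * (39.7 - 2.0)
M90 = 2.0 + 0.9 * 37.7
M90 = 35.93 dN.m

35.93 dN.m


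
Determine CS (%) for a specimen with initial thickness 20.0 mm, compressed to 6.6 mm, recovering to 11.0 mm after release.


CS = (t0 - recovered) / (t0 - ts) * 100
= (20.0 - 11.0) / (20.0 - 6.6) * 100
= 9.0 / 13.4 * 100
= 67.2%

67.2%


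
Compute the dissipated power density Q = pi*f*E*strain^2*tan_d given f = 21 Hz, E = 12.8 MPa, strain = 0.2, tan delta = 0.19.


Q = pi * f * E * strain^2 * tan_d
= pi * 21 * 12.8 * 0.2^2 * 0.19
= pi * 21 * 12.8 * 0.0400 * 0.19
= 6.4179

Q = 6.4179


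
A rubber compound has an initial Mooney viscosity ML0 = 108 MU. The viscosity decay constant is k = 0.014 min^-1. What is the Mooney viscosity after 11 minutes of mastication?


ML = ML0 * exp(-k * t)
ML = 108 * exp(-0.014 * 11)
ML = 108 * 0.8573
ML = 92.59 MU

92.59 MU


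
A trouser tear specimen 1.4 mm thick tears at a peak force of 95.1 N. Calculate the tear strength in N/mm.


Tear strength = force / thickness
= 95.1 / 1.4
= 67.93 N/mm

67.93 N/mm


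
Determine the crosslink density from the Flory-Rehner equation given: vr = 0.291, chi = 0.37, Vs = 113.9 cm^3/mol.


ln(1 - vr) = ln(1 - 0.291) = -0.3439
Numerator = -((-0.3439) + 0.291 + 0.37 * 0.291^2) = 0.0216
Denominator = 113.9 * (0.291^(1/3) - 0.291/2) = 58.9057
nu = 0.0216 / 58.9057 = 3.6614e-04 mol/cm^3

3.6614e-04 mol/cm^3


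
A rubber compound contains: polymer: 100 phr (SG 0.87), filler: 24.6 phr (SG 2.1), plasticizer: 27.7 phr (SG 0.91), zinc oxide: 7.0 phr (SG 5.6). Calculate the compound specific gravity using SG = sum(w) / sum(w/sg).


Sum of weights = 159.3
Volume contributions:
  polymer: 100/0.87 = 114.9425
  filler: 24.6/2.1 = 11.7143
  plasticizer: 27.7/0.91 = 30.4396
  zinc oxide: 7.0/5.6 = 1.2500
Sum of volumes = 158.3464
SG = 159.3 / 158.3464 = 1.006

SG = 1.006


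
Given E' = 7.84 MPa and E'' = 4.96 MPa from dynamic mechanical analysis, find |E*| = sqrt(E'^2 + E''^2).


|E*| = sqrt(E'^2 + E''^2)
= sqrt(7.84^2 + 4.96^2)
= sqrt(61.4656 + 24.6016)
= 9.277 MPa

9.277 MPa


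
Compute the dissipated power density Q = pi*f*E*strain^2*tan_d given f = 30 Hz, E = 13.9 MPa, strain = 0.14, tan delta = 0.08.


Q = pi * f * E * strain^2 * tan_d
= pi * 30 * 13.9 * 0.14^2 * 0.08
= pi * 30 * 13.9 * 0.0196 * 0.08
= 2.0541

Q = 2.0541


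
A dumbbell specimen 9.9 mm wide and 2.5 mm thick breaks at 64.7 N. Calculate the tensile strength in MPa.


Area = width * thickness = 9.9 * 2.5 = 24.75 mm^2
TS = force / area = 64.7 / 24.75 = 2.61 MPa

2.61 MPa


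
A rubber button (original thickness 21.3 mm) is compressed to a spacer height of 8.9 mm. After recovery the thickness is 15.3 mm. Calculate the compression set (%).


CS = (t0 - recovered) / (t0 - ts) * 100
= (21.3 - 15.3) / (21.3 - 8.9) * 100
= 6.0 / 12.4 * 100
= 48.4%

48.4%


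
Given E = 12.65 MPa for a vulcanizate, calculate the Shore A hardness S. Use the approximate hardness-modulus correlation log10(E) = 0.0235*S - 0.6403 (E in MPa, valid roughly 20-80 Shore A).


log10(E) = 0.0235*S - 0.6403  =>  S = (log10(E) + 0.6403) / 0.0235
log10(12.65) = 1.102091
S = (1.102091 + 0.6403) / 0.0235 = 1.742391 / 0.0235
S = 74.1

Shore A = 74.1


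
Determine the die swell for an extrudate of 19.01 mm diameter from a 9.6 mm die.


Die swell ratio = D_extrudate / D_die
= 19.01 / 9.6
= 1.98

Die swell = 1.98


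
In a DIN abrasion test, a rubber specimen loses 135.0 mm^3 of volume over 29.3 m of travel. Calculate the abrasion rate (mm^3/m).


Rate = volume_loss / distance
= 135.0 / 29.3
= 4.608 mm^3/m

4.608 mm^3/m


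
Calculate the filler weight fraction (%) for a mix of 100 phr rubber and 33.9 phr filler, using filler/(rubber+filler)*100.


Filler % = filler / (rubber + filler) * 100
= 33.9 / (100 + 33.9) * 100
= 33.9 / 133.9 * 100
= 25.32%

25.32%


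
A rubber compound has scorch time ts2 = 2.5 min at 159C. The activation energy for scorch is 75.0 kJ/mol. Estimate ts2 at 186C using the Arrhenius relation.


Convert temperatures: T1 = 159 + 273.15 = 432.15 K, T2 = 186 + 273.15 = 459.15 K
ts2_new = 2.5 * exp(75000 / 8.314 * (1/459.15 - 1/432.15))
1/T2 - 1/T1 = -1.3607e-04
ts2_new = 0.73 min

0.73 min


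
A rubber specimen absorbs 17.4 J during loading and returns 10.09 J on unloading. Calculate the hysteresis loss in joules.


Hysteresis loss = loading - unloading
= 17.4 - 10.09
= 7.31 J

7.31 J


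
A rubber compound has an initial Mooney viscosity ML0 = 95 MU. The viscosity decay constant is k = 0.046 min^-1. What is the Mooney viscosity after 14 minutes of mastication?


ML = ML0 * exp(-k * t)
ML = 95 * exp(-0.046 * 14)
ML = 95 * 0.5252
ML = 49.89 MU

49.89 MU


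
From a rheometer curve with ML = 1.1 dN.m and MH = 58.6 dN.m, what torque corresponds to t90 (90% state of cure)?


M90 = ML + 0.9 * (MH - ML)
M90 = 1.1 + 0.9 * (58.6 - 1.1)
M90 = 1.1 + 0.9 * 57.5
M90 = 52.85 dN.m

52.85 dN.m


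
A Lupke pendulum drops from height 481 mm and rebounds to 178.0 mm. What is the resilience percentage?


Resilience = h_rebound / h_drop * 100
= 178.0 / 481 * 100
= 37.0%

37.0%


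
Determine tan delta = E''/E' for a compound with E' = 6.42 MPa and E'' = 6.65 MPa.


tan delta = E'' / E'
= 6.65 / 6.42
= 1.0358

tan delta = 1.0358


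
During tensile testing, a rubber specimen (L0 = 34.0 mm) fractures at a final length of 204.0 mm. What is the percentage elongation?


Elongation = (Lf - L0) / L0 * 100
= (204.0 - 34.0) / 34.0 * 100
= 170.0 / 34.0 * 100
= 500.0%

500.0%


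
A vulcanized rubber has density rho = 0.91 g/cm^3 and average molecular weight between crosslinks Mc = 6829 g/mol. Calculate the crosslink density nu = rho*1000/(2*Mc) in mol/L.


nu = rho * 1000 / (2 * Mc)
nu = 0.91 * 1000 / (2 * 6829)
nu = 910.0 / 13658
nu = 0.0666 mol/L

0.0666 mol/L


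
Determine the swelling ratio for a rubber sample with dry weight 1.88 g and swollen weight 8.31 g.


Q = W_swollen / W_dry
Q = 8.31 / 1.88
Q = 4.42

Q = 4.42


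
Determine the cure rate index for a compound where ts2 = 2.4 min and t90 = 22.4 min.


CRI = 100 / (t90 - ts2)
= 100 / (22.4 - 2.4)
= 100 / 20.0
= 5.0 min^-1

5.0 min^-1


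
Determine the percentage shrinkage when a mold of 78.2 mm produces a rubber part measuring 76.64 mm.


Shrinkage = (mold - part) / mold * 100
= (78.2 - 76.64) / 78.2 * 100
= 1.56 / 78.2 * 100
= 1.99%

1.99%


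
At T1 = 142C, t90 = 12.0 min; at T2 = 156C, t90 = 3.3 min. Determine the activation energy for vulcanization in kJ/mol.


T1 = 415.15 K, T2 = 429.15 K
1/T1 - 1/T2 = 7.8580e-05
ln(t1/t2) = ln(12.0/3.3) = 1.2910
Ea = 8.314 * 1.2910 / 7.8580e-05 = 136589.4211 J/mol
Ea = 136.59 kJ/mol

136.59 kJ/mol


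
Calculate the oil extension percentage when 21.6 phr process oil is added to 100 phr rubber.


Oil % = oil / (100 + oil) * 100
= 21.6 / (100 + 21.6) * 100
= 21.6 / 121.6 * 100
= 17.76%

17.76%


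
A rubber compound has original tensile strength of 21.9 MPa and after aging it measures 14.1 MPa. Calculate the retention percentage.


Retention = aged / original * 100
= 14.1 / 21.9 * 100
= 64.4%

64.4%


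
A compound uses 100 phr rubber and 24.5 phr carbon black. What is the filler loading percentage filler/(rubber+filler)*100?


Filler % = filler / (rubber + filler) * 100
= 24.5 / (100 + 24.5) * 100
= 24.5 / 124.5 * 100
= 19.68%

19.68%


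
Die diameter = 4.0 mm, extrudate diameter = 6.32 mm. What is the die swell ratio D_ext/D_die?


Die swell ratio = D_extrudate / D_die
= 6.32 / 4.0
= 1.58

Die swell = 1.58


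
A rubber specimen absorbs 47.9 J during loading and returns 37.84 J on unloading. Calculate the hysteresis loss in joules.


Hysteresis loss = loading - unloading
= 47.9 - 37.84
= 10.06 J

10.06 J


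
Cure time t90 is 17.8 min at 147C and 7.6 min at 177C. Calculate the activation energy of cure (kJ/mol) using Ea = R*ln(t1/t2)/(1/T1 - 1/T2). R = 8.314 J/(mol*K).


T1 = 420.15 K, T2 = 450.15 K
1/T1 - 1/T2 = 1.5862e-04
ln(t1/t2) = ln(17.8/7.6) = 0.8511
Ea = 8.314 * 0.8511 / 1.5862e-04 = 44607.2624 J/mol
Ea = 44.61 kJ/mol

44.61 kJ/mol


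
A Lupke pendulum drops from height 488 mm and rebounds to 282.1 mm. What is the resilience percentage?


Resilience = h_rebound / h_drop * 100
= 282.1 / 488 * 100
= 57.8%

57.8%


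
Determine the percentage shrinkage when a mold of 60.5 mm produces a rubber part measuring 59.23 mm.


Shrinkage = (mold - part) / mold * 100
= (60.5 - 59.23) / 60.5 * 100
= 1.27 / 60.5 * 100
= 2.1%

2.1%


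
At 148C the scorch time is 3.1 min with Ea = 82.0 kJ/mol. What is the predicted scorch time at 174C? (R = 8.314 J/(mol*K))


Convert temperatures: T1 = 148 + 273.15 = 421.15 K, T2 = 174 + 273.15 = 447.15 K
ts2_new = 3.1 * exp(82000 / 8.314 * (1/447.15 - 1/421.15))
1/T2 - 1/T1 = -1.3806e-04
ts2_new = 0.79 min

0.79 min


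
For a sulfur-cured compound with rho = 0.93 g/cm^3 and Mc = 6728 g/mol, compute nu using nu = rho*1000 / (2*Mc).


nu = rho * 1000 / (2 * Mc)
nu = 0.93 * 1000 / (2 * 6728)
nu = 930.0 / 13456
nu = 0.0691 mol/L

0.0691 mol/L


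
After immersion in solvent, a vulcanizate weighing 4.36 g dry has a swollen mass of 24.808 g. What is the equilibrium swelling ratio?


Q = W_swollen / W_dry
Q = 24.808 / 4.36
Q = 5.69

Q = 5.69


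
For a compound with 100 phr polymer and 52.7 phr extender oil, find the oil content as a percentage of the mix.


Oil % = oil / (100 + oil) * 100
= 52.7 / (100 + 52.7) * 100
= 52.7 / 152.7 * 100
= 34.51%

34.51%


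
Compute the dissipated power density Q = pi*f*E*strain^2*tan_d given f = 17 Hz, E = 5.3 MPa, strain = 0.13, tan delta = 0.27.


Q = pi * f * E * strain^2 * tan_d
= pi * 17 * 5.3 * 0.13^2 * 0.27
= pi * 17 * 5.3 * 0.0169 * 0.27
= 1.2916

Q = 1.2916


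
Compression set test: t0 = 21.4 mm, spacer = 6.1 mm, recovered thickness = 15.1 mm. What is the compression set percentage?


CS = (t0 - recovered) / (t0 - ts) * 100
= (21.4 - 15.1) / (21.4 - 6.1) * 100
= 6.3 / 15.3 * 100
= 41.2%

41.2%


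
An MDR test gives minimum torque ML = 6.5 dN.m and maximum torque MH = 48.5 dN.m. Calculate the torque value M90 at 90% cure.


M90 = ML + 0.9 * (MH - ML)
M90 = 6.5 + 0.9 * (48.5 - 6.5)
M90 = 6.5 + 0.9 * 42.0
M90 = 44.3 dN.m

44.3 dN.m


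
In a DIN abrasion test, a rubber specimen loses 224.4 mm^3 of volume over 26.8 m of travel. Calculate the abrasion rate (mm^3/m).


Rate = volume_loss / distance
= 224.4 / 26.8
= 8.373 mm^3/m

8.373 mm^3/m


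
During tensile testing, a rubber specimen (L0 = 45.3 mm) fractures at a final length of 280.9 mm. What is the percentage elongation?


Elongation = (Lf - L0) / L0 * 100
= (280.9 - 45.3) / 45.3 * 100
= 235.6 / 45.3 * 100
= 520.1%

520.1%


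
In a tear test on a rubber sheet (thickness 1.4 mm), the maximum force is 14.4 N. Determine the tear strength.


Tear strength = force / thickness
= 14.4 / 1.4
= 10.29 N/mm

10.29 N/mm


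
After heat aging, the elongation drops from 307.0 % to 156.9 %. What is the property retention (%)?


Retention = aged / original * 100
= 156.9 / 307.0 * 100
= 51.1%

51.1%


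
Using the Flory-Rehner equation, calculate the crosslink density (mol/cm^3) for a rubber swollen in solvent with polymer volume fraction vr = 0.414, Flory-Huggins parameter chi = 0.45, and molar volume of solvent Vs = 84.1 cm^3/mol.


ln(1 - vr) = ln(1 - 0.414) = -0.5344
Numerator = -((-0.5344) + 0.414 + 0.45 * 0.414^2) = 0.0433
Denominator = 84.1 * (0.414^(1/3) - 0.414/2) = 45.2714
nu = 0.0433 / 45.2714 = 9.5662e-04 mol/cm^3

9.5662e-04 mol/cm^3


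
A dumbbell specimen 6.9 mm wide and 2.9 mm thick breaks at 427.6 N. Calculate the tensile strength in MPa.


Area = width * thickness = 6.9 * 2.9 = 20.01 mm^2
TS = force / area = 427.6 / 20.01 = 21.37 MPa

21.37 MPa


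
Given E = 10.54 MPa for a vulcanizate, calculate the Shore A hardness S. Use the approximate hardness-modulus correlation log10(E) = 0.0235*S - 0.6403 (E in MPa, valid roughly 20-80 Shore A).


log10(E) = 0.0235*S - 0.6403  =>  S = (log10(E) + 0.6403) / 0.0235
log10(10.54) = 1.022841
S = (1.022841 + 0.6403) / 0.0235 = 1.663141 / 0.0235
S = 70.8

Shore A = 70.8


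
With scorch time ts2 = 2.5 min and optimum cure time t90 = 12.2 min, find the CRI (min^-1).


CRI = 100 / (t90 - ts2)
= 100 / (12.2 - 2.5)
= 100 / 9.7
= 10.31 min^-1

10.31 min^-1


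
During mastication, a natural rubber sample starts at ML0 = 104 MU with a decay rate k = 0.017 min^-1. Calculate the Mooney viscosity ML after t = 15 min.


ML = ML0 * exp(-k * t)
ML = 104 * exp(-0.017 * 15)
ML = 104 * 0.7749
ML = 80.59 MU

80.59 MU


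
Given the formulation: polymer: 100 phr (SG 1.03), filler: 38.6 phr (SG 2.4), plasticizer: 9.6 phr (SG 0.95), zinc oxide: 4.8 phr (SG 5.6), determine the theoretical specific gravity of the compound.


Sum of weights = 153.0
Volume contributions:
  polymer: 100/1.03 = 97.0874
  filler: 38.6/2.4 = 16.0833
  plasticizer: 9.6/0.95 = 10.1053
  zinc oxide: 4.8/5.6 = 0.8571
Sum of volumes = 124.1331
SG = 153.0 / 124.1331 = 1.233

SG = 1.233


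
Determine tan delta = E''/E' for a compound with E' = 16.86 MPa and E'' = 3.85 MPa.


tan delta = E'' / E'
= 3.85 / 16.86
= 0.2284

tan delta = 0.2284


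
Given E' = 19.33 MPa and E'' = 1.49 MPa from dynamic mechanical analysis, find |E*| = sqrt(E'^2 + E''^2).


|E*| = sqrt(E'^2 + E''^2)
= sqrt(19.33^2 + 1.49^2)
= sqrt(373.6489 + 2.2201)
= 19.387 MPa

19.387 MPa


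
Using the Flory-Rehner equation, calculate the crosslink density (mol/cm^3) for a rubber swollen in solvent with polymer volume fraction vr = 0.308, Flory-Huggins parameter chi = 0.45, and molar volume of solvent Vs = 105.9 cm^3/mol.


ln(1 - vr) = ln(1 - 0.308) = -0.3682
Numerator = -((-0.3682) + 0.308 + 0.45 * 0.308^2) = 0.0175
Denominator = 105.9 * (0.308^(1/3) - 0.308/2) = 55.2090
nu = 0.0175 / 55.2090 = 3.1662e-04 mol/cm^3

3.1662e-04 mol/cm^3


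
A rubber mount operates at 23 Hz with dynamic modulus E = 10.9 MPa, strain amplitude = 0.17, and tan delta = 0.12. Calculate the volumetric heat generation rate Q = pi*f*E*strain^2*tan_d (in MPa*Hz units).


Q = pi * f * E * strain^2 * tan_d
= pi * 23 * 10.9 * 0.17^2 * 0.12
= pi * 23 * 10.9 * 0.0289 * 0.12
= 2.7314

Q = 2.7314


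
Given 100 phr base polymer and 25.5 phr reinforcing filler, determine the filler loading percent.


Filler % = filler / (rubber + filler) * 100
= 25.5 / (100 + 25.5) * 100
= 25.5 / 125.5 * 100
= 20.32%

20.32%


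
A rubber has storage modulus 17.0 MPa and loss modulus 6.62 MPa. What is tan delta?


tan delta = E'' / E'
= 6.62 / 17.0
= 0.3894

tan delta = 0.3894


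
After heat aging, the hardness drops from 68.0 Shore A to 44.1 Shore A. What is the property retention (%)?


Retention = aged / original * 100
= 44.1 / 68.0 * 100
= 64.9%

64.9%


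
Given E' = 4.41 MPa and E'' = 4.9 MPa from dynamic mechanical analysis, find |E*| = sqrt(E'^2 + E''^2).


|E*| = sqrt(E'^2 + E''^2)
= sqrt(4.41^2 + 4.9^2)
= sqrt(19.4481 + 24.0100)
= 6.592 MPa

6.592 MPa


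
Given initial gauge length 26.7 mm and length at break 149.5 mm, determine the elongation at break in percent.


Elongation = (Lf - L0) / L0 * 100
= (149.5 - 26.7) / 26.7 * 100
= 122.8 / 26.7 * 100
= 459.9%

459.9%


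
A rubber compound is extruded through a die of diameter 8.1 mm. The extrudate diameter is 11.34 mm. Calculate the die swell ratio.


Die swell ratio = D_extrudate / D_die
= 11.34 / 8.1
= 1.4

Die swell = 1.4


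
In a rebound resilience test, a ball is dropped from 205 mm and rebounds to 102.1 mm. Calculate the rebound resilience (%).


Resilience = h_rebound / h_drop * 100
= 102.1 / 205 * 100
= 49.8%

49.8%


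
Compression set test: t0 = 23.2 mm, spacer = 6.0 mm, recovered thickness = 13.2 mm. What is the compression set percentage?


CS = (t0 - recovered) / (t0 - ts) * 100
= (23.2 - 13.2) / (23.2 - 6.0) * 100
= 10.0 / 17.2 * 100
= 58.1%

58.1%


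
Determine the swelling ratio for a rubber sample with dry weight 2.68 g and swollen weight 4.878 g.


Q = W_swollen / W_dry
Q = 4.878 / 2.68
Q = 1.82

Q = 1.82


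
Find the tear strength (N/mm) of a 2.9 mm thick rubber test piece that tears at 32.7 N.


Tear strength = force / thickness
= 32.7 / 2.9
= 11.28 N/mm

11.28 N/mm


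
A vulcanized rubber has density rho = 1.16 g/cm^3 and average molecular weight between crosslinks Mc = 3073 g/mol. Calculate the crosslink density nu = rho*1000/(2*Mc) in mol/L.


nu = rho * 1000 / (2 * Mc)
nu = 1.16 * 1000 / (2 * 3073)
nu = 1160.0 / 6146
nu = 0.1887 mol/L

0.1887 mol/L


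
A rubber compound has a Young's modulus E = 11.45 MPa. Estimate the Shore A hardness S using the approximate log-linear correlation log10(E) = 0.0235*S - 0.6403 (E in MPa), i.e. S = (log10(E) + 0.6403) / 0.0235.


log10(E) = 0.0235*S - 0.6403  =>  S = (log10(E) + 0.6403) / 0.0235
log10(11.45) = 1.058805
S = (1.058805 + 0.6403) / 0.0235 = 1.699105 / 0.0235
S = 72.3

Shore A = 72.3


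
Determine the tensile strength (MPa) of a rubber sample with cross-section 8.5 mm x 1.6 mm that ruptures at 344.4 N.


Area = width * thickness = 8.5 * 1.6 = 13.6 mm^2
TS = force / area = 344.4 / 13.6 = 25.32 MPa

25.32 MPa


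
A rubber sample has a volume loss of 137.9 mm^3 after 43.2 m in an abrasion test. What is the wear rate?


Rate = volume_loss / distance
= 137.9 / 43.2
= 3.192 mm^3/m

3.192 mm^3/m


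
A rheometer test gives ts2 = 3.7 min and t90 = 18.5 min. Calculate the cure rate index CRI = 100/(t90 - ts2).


CRI = 100 / (t90 - ts2)
= 100 / (18.5 - 3.7)
= 100 / 14.8
= 6.76 min^-1

6.76 min^-1


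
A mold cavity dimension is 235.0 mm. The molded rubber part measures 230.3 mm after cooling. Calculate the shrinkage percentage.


Shrinkage = (mold - part) / mold * 100
= (235.0 - 230.3) / 235.0 * 100
= 4.7 / 235.0 * 100
= 2.0%

2.0%


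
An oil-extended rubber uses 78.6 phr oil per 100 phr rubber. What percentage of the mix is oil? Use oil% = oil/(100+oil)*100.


Oil % = oil / (100 + oil) * 100
= 78.6 / (100 + 78.6) * 100
= 78.6 / 178.6 * 100
= 44.01%

44.01%


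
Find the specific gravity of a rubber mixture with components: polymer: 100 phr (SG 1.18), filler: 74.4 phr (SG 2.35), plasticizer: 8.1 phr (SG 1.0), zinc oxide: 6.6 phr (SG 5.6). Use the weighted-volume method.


Sum of weights = 189.1
Volume contributions:
  polymer: 100/1.18 = 84.7458
  filler: 74.4/2.35 = 31.6596
  plasticizer: 8.1/1.0 = 8.1000
  zinc oxide: 6.6/5.6 = 1.1786
Sum of volumes = 125.6839
SG = 189.1 / 125.6839 = 1.505

SG = 1.505


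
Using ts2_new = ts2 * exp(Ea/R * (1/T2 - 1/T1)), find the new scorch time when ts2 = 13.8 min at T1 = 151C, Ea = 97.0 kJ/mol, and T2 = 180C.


Convert temperatures: T1 = 151 + 273.15 = 424.15 K, T2 = 180 + 273.15 = 453.15 K
ts2_new = 13.8 * exp(97000 / 8.314 * (1/453.15 - 1/424.15))
1/T2 - 1/T1 = -1.5088e-04
ts2_new = 2.37 min

2.37 min


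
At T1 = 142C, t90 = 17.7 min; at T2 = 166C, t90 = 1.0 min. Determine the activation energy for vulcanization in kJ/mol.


T1 = 415.15 K, T2 = 439.15 K
1/T1 - 1/T2 = 1.3164e-04
ln(t1/t2) = ln(17.7/1.0) = 2.8736
Ea = 8.314 * 2.8736 / 1.3164e-04 = 181483.7225 J/mol
Ea = 181.48 kJ/mol

181.48 kJ/mol


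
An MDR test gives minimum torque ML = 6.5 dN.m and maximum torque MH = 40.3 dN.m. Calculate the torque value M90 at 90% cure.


M90 = ML + 0.9 * (MH - ML)
M90 = 6.5 + 0.9 * (40.3 - 6.5)
M90 = 6.5 + 0.9 * 33.8
M90 = 36.92 dN.m

36.92 dN.m


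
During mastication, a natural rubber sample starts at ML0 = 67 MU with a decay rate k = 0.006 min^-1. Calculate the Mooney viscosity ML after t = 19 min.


ML = ML0 * exp(-k * t)
ML = 67 * exp(-0.006 * 19)
ML = 67 * 0.8923
ML = 59.78 MU

59.78 MU


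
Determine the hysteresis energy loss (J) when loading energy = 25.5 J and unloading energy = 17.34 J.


Hysteresis loss = loading - unloading
= 25.5 - 17.34
= 8.16 J

8.16 J


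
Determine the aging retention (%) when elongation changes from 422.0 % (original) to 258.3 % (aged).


Retention = aged / original * 100
= 258.3 / 422.0 * 100
= 61.2%

61.2%


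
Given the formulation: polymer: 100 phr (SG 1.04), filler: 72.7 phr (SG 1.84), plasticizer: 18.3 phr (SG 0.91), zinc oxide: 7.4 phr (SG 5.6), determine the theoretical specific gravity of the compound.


Sum of weights = 198.4
Volume contributions:
  polymer: 100/1.04 = 96.1538
  filler: 72.7/1.84 = 39.5109
  plasticizer: 18.3/0.91 = 20.1099
  zinc oxide: 7.4/5.6 = 1.3214
Sum of volumes = 157.0960
SG = 198.4 / 157.0960 = 1.263

SG = 1.263


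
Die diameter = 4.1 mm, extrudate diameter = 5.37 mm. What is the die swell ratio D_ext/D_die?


Die swell ratio = D_extrudate / D_die
= 5.37 / 4.1
= 1.31

Die swell = 1.31


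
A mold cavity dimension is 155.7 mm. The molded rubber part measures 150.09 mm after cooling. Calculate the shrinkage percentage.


Shrinkage = (mold - part) / mold * 100
= (155.7 - 150.09) / 155.7 * 100
= 5.61 / 155.7 * 100
= 3.6%

3.6%


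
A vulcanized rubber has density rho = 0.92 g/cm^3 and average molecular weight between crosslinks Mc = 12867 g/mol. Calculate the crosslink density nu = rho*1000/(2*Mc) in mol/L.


nu = rho * 1000 / (2 * Mc)
nu = 0.92 * 1000 / (2 * 12867)
nu = 920.0 / 25734
nu = 0.0358 mol/L

0.0358 mol/L


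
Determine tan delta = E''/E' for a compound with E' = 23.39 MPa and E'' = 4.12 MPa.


tan delta = E'' / E'
= 4.12 / 23.39
= 0.1761

tan delta = 0.1761


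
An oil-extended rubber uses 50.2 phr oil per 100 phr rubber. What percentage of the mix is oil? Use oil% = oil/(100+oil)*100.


Oil % = oil / (100 + oil) * 100
= 50.2 / (100 + 50.2) * 100
= 50.2 / 150.2 * 100
= 33.42%

33.42%


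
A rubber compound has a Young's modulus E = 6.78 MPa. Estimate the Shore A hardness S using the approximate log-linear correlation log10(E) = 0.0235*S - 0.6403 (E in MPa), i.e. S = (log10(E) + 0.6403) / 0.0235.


log10(E) = 0.0235*S - 0.6403  =>  S = (log10(E) + 0.6403) / 0.0235
log10(6.78) = 0.831230
S = (0.831230 + 0.6403) / 0.0235 = 1.471530 / 0.0235
S = 62.6

Shore A = 62.6


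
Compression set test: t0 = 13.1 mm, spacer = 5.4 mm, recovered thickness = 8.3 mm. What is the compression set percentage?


CS = (t0 - recovered) / (t0 - ts) * 100
= (13.1 - 8.3) / (13.1 - 5.4) * 100
= 4.8 / 7.7 * 100
= 62.3%

62.3%


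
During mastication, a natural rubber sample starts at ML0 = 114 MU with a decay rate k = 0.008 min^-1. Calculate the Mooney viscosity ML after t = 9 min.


ML = ML0 * exp(-k * t)
ML = 114 * exp(-0.008 * 9)
ML = 114 * 0.9305
ML = 106.08 MU

106.08 MU


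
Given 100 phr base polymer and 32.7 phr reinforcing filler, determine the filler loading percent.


Filler % = filler / (rubber + filler) * 100
= 32.7 / (100 + 32.7) * 100
= 32.7 / 132.7 * 100
= 24.64%

24.64%


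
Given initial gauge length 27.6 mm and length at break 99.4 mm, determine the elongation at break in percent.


Elongation = (Lf - L0) / L0 * 100
= (99.4 - 27.6) / 27.6 * 100
= 71.8 / 27.6 * 100
= 260.1%

260.1%


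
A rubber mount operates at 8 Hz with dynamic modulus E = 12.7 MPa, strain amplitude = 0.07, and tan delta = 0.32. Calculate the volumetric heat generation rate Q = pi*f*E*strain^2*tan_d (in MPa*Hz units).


Q = pi * f * E * strain^2 * tan_d
= pi * 8 * 12.7 * 0.07^2 * 0.32
= pi * 8 * 12.7 * 0.0049 * 0.32
= 0.5005

Q = 0.5005


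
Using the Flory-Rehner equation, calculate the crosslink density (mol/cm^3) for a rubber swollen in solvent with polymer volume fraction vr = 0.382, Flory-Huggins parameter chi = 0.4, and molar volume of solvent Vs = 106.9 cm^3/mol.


ln(1 - vr) = ln(1 - 0.382) = -0.4813
Numerator = -((-0.4813) + 0.382 + 0.4 * 0.382^2) = 0.0409
Denominator = 106.9 * (0.382^(1/3) - 0.382/2) = 57.1470
nu = 0.0409 / 57.1470 = 7.1565e-04 mol/cm^3

7.1565e-04 mol/cm^3


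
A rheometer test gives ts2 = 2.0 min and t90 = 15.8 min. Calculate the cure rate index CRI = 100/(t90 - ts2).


CRI = 100 / (t90 - ts2)
= 100 / (15.8 - 2.0)
= 100 / 13.8
= 7.25 min^-1

7.25 min^-1


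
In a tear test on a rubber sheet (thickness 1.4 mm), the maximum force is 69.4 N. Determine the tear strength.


Tear strength = force / thickness
= 69.4 / 1.4
= 49.57 N/mm

49.57 N/mm


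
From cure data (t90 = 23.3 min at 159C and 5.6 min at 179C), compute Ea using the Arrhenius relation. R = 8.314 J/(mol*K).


T1 = 432.15 K, T2 = 452.15 K
1/T1 - 1/T2 = 1.0236e-04
ln(t1/t2) = ln(23.3/5.6) = 1.4257
Ea = 8.314 * 1.4257 / 1.0236e-04 = 115803.3690 J/mol
Ea = 115.8 kJ/mol

115.8 kJ/mol


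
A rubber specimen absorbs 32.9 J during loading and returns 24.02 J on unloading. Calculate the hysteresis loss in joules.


Hysteresis loss = loading - unloading
= 32.9 - 24.02
= 8.88 J

8.88 J


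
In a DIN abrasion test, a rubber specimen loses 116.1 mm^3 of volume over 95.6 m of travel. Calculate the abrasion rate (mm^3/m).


Rate = volume_loss / distance
= 116.1 / 95.6
= 1.214 mm^3/m

1.214 mm^3/m


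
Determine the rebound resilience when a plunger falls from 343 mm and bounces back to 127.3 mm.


Resilience = h_rebound / h_drop * 100
= 127.3 / 343 * 100
= 37.1%

37.1%


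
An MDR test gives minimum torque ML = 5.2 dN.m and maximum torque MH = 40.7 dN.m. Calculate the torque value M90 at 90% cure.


M90 = ML + 0.9 * (MH - ML)
M90 = 5.2 + 0.9 * (40.7 - 5.2)
M90 = 5.2 + 0.9 * 35.5
M90 = 37.15 dN.m

37.15 dN.m


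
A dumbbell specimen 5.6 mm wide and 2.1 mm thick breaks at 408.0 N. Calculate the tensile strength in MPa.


Area = width * thickness = 5.6 * 2.1 = 11.76 mm^2
TS = force / area = 408.0 / 11.76 = 34.69 MPa

34.69 MPa


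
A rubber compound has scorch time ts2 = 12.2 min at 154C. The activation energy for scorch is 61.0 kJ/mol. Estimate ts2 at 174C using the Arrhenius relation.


Convert temperatures: T1 = 154 + 273.15 = 427.15 K, T2 = 174 + 273.15 = 447.15 K
ts2_new = 12.2 * exp(61000 / 8.314 * (1/447.15 - 1/427.15))
1/T2 - 1/T1 = -1.0471e-04
ts2_new = 5.66 min

5.66 min


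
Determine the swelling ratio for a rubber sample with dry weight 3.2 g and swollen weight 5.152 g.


Q = W_swollen / W_dry
Q = 5.152 / 3.2
Q = 1.61

Q = 1.61


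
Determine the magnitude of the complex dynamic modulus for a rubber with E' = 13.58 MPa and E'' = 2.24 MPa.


|E*| = sqrt(E'^2 + E''^2)
= sqrt(13.58^2 + 2.24^2)
= sqrt(184.4164 + 5.0176)
= 13.764 MPa

13.764 MPa


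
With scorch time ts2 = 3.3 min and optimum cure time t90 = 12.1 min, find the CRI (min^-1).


CRI = 100 / (t90 - ts2)
= 100 / (12.1 - 3.3)
= 100 / 8.8
= 11.36 min^-1

11.36 min^-1


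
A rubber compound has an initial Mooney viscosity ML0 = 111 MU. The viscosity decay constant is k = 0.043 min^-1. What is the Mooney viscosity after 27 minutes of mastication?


ML = ML0 * exp(-k * t)
ML = 111 * exp(-0.043 * 27)
ML = 111 * 0.3132
ML = 34.76 MU

34.76 MU


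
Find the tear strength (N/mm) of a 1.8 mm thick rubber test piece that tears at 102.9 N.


Tear strength = force / thickness
= 102.9 / 1.8
= 57.17 N/mm

57.17 N/mm


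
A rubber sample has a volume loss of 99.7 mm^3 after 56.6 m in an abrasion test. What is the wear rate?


Rate = volume_loss / distance
= 99.7 / 56.6
= 1.761 mm^3/m

1.761 mm^3/m


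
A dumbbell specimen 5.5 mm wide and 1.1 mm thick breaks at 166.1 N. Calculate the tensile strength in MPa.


Area = width * thickness = 5.5 * 1.1 = 6.05 mm^2
TS = force / area = 166.1 / 6.05 = 27.45 MPa

27.45 MPa


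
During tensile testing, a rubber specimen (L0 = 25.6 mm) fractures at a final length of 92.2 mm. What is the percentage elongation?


Elongation = (Lf - L0) / L0 * 100
= (92.2 - 25.6) / 25.6 * 100
= 66.6 / 25.6 * 100
= 260.2%

260.2%


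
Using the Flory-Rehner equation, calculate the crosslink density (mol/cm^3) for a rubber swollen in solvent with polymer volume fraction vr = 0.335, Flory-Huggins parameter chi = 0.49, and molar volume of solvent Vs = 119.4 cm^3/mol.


ln(1 - vr) = ln(1 - 0.335) = -0.4080
Numerator = -((-0.4080) + 0.335 + 0.49 * 0.335^2) = 0.0180
Denominator = 119.4 * (0.335^(1/3) - 0.335/2) = 62.9256
nu = 0.0180 / 62.9256 = 2.8570e-04 mol/cm^3

2.8570e-04 mol/cm^3


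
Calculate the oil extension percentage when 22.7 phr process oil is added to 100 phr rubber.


Oil % = oil / (100 + oil) * 100
= 22.7 / (100 + 22.7) * 100
= 22.7 / 122.7 * 100
= 18.5%

18.5%


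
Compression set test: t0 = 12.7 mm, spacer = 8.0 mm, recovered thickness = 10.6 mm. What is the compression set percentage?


CS = (t0 - recovered) / (t0 - ts) * 100
= (12.7 - 10.6) / (12.7 - 8.0) * 100
= 2.1 / 4.7 * 100
= 44.7%

44.7%


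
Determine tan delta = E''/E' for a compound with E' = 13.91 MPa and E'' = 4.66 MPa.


tan delta = E'' / E'
= 4.66 / 13.91
= 0.335

tan delta = 0.335


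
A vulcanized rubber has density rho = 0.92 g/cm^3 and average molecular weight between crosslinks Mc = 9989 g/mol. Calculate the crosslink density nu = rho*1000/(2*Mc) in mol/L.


nu = rho * 1000 / (2 * Mc)
nu = 0.92 * 1000 / (2 * 9989)
nu = 920.0 / 19978
nu = 0.0461 mol/L

0.0461 mol/L


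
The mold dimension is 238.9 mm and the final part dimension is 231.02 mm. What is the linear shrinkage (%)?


Shrinkage = (mold - part) / mold * 100
= (238.9 - 231.02) / 238.9 * 100
= 7.88 / 238.9 * 100
= 3.3%

3.3%


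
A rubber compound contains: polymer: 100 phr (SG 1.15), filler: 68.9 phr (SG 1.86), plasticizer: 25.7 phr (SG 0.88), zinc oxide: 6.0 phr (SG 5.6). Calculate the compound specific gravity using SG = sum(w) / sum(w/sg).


Sum of weights = 200.6
Volume contributions:
  polymer: 100/1.15 = 86.9565
  filler: 68.9/1.86 = 37.0430
  plasticizer: 25.7/0.88 = 29.2045
  zinc oxide: 6.0/5.6 = 1.0714
Sum of volumes = 154.2755
SG = 200.6 / 154.2755 = 1.3

SG = 1.3


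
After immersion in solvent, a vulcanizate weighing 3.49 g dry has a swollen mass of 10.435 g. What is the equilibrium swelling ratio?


Q = W_swollen / W_dry
Q = 10.435 / 3.49
Q = 2.99

Q = 2.99


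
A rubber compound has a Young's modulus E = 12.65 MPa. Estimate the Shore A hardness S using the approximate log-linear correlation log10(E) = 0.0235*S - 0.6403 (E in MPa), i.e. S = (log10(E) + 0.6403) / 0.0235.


log10(E) = 0.0235*S - 0.6403  =>  S = (log10(E) + 0.6403) / 0.0235
log10(12.65) = 1.102091
S = (1.102091 + 0.6403) / 0.0235 = 1.742391 / 0.0235
S = 74.1

Shore A = 74.1


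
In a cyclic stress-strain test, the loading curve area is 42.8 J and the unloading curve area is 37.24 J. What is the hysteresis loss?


Hysteresis loss = loading - unloading
= 42.8 - 37.24
= 5.56 J

5.56 J


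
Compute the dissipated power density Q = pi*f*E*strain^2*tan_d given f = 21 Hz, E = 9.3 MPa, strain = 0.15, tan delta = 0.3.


Q = pi * f * E * strain^2 * tan_d
= pi * 21 * 9.3 * 0.15^2 * 0.3
= pi * 21 * 9.3 * 0.0225 * 0.3
= 4.1415

Q = 4.1415


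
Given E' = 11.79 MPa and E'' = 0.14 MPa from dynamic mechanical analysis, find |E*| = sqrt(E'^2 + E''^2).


|E*| = sqrt(E'^2 + E''^2)
= sqrt(11.79^2 + 0.14^2)
= sqrt(139.0041 + 0.0196)
= 11.791 MPa

11.791 MPa


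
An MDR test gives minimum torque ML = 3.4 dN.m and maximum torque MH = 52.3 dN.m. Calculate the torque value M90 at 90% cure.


M90 = ML + 0.9 * (MH - ML)
M90 = 3.4 + 0.9 * (52.3 - 3.4)
M90 = 3.4 + 0.9 * 48.9
M90 = 47.41 dN.m

47.41 dN.m


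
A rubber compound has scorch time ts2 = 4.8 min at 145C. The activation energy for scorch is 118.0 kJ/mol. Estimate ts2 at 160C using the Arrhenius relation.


Convert temperatures: T1 = 145 + 273.15 = 418.15 K, T2 = 160 + 273.15 = 433.15 K
ts2_new = 4.8 * exp(118000 / 8.314 * (1/433.15 - 1/418.15))
1/T2 - 1/T1 = -8.2817e-05
ts2_new = 1.48 min

1.48 min


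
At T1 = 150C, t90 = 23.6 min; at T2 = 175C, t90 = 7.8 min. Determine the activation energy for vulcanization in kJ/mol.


T1 = 423.15 K, T2 = 448.15 K
1/T1 - 1/T2 = 1.3183e-04
ln(t1/t2) = ln(23.6/7.8) = 1.1071
Ea = 8.314 * 1.1071 / 1.3183e-04 = 69820.6073 J/mol
Ea = 69.82 kJ/mol

69.82 kJ/mol


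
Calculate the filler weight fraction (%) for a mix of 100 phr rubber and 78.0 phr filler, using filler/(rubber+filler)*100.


Filler % = filler / (rubber + filler) * 100
= 78.0 / (100 + 78.0) * 100
= 78.0 / 178.0 * 100
= 43.82%

43.82%


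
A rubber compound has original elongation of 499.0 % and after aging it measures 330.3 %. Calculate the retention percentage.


Retention = aged / original * 100
= 330.3 / 499.0 * 100
= 66.2%

66.2%


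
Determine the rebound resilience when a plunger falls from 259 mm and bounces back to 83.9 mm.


Resilience = h_rebound / h_drop * 100
= 83.9 / 259 * 100
= 32.4%

32.4%


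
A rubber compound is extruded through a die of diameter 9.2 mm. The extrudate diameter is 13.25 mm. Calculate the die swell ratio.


Die swell ratio = D_extrudate / D_die
= 13.25 / 9.2
= 1.44

Die swell = 1.44


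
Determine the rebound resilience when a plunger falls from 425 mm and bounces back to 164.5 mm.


Resilience = h_rebound / h_drop * 100
= 164.5 / 425 * 100
= 38.7%

38.7%


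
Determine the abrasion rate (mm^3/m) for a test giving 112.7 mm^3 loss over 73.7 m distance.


Rate = volume_loss / distance
= 112.7 / 73.7
= 1.529 mm^3/m

1.529 mm^3/m


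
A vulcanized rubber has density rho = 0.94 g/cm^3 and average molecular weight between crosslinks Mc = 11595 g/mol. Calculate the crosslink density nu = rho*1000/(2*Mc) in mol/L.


nu = rho * 1000 / (2 * Mc)
nu = 0.94 * 1000 / (2 * 11595)
nu = 940.0 / 23190
nu = 0.0405 mol/L

0.0405 mol/L


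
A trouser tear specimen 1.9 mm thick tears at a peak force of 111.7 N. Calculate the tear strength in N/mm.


Tear strength = force / thickness
= 111.7 / 1.9
= 58.79 N/mm

58.79 N/mm


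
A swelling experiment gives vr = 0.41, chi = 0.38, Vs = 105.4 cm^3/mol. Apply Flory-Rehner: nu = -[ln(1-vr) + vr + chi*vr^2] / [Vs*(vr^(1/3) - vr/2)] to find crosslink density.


ln(1 - vr) = ln(1 - 0.41) = -0.5276
Numerator = -((-0.5276) + 0.41 + 0.38 * 0.41^2) = 0.0538
Denominator = 105.4 * (0.41^(1/3) - 0.41/2) = 56.6942
nu = 0.0538 / 56.6942 = 9.4815e-04 mol/cm^3

9.4815e-04 mol/cm^3


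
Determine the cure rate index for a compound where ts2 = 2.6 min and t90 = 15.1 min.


CRI = 100 / (t90 - ts2)
= 100 / (15.1 - 2.6)
= 100 / 12.5
= 8.0 min^-1

8.0 min^-1


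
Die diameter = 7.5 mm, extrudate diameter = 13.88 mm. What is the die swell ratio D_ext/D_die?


Die swell ratio = D_extrudate / D_die
= 13.88 / 7.5
= 1.851

Die swell = 1.851


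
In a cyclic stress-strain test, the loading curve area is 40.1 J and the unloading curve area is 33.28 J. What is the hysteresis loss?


Hysteresis loss = loading - unloading
= 40.1 - 33.28
= 6.82 J

6.82 J


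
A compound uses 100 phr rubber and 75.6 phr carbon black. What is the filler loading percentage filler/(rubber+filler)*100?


Filler % = filler / (rubber + filler) * 100
= 75.6 / (100 + 75.6) * 100
= 75.6 / 175.6 * 100
= 43.05%

43.05%


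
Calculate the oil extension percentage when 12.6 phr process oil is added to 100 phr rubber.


Oil % = oil / (100 + oil) * 100
= 12.6 / (100 + 12.6) * 100
= 12.6 / 112.6 * 100
= 11.19%

11.19%


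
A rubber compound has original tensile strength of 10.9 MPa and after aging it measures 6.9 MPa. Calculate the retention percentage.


Retention = aged / original * 100
= 6.9 / 10.9 * 100
= 63.3%

63.3%


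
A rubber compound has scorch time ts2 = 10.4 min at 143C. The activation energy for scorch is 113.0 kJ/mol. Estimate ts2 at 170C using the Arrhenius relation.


Convert temperatures: T1 = 143 + 273.15 = 416.15 K, T2 = 170 + 273.15 = 443.15 K
ts2_new = 10.4 * exp(113000 / 8.314 * (1/443.15 - 1/416.15))
1/T2 - 1/T1 = -1.4641e-04
ts2_new = 1.42 min

1.42 min


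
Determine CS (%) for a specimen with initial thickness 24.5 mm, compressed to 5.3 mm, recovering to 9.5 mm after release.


CS = (t0 - recovered) / (t0 - ts) * 100
= (24.5 - 9.5) / (24.5 - 5.3) * 100
= 15.0 / 19.2 * 100
= 78.1%

78.1%
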